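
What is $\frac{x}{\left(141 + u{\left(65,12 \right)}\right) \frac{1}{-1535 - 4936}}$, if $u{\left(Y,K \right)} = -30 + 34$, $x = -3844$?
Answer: $\frac{24874524}{145} \approx 1.7155 \cdot 10^{5}$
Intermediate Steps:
$u{\left(Y,K \right)} = 4$
$\frac{x}{\left(141 + u{\left(65,12 \right)}\right) \frac{1}{-1535 - 4936}} = - \frac{3844}{\left(141 + 4\right) \frac{1}{-1535 - 4936}} = - \frac{3844}{145 \frac{1}{-6471}} = - \frac{3844}{145 \left(- \frac{1}{6471}\right)} = - \frac{3844}{- \frac{145}{6471}} = \left(-3844\right) \left(- \frac{6471}{145}\right) = \frac{24874524}{145}$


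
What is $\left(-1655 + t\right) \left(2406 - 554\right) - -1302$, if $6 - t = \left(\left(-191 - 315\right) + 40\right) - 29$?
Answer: $-2135906$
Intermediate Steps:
$t = 501$ ($t = 6 - \left(\left(\left(-191 - 315\right) + 40\right) - 29\right) = 6 - \left(\left(-506 + 40\right) - 29\right) = 6 - \left(-466 - 29\right) = 6 - -495 = 6 + 495 = 501$)
$\left(-1655 + t\right) \left(2406 - 554\right) - -1302 = \left(-1655 + 501\right) \left(2406 - 554\right) - -1302 = \left(-1154\right) 1852 + 1302 = -2137208 + 1302 = -2135906$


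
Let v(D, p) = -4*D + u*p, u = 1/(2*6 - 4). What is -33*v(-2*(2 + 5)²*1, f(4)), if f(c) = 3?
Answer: -103587/8 ≈ -12948.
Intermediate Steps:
u = ⅛ (u = 1/(12 - 4) = 1/8 = ⅛ ≈ 0.12500)
v(D, p) = -4*D + p/8
-33*v(-2*(2 + 5)²*1, f(4)) = -33*(-4*(-2*(2 + 5)²) + (⅛)*3) = -33*(-4*(-2*7²) + 3/8) = -33*(-4*(-2*49) + 3/8) = -33*(-(-392) + 3/8) = -33*(-4*(-98) + 3/8) = -33*(392 + 3/8) = -33*3139/8 = -103587/8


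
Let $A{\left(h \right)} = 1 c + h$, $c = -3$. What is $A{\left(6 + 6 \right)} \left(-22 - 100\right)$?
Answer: $-1098$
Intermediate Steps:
$A{\left(h \right)} = -3 + h$ ($A{\left(h \right)} = 1 \left(-3\right) + h = -3 + h$)
$A{\left(6 + 6 \right)} \left(-22 - 100\right) = \left(-3 + \left(6 + 6\right)\right) \left(-22 - 100\right) = \left(-3 + 12\right) \left(-22 - 100\right) = 9 \left(-122\right) = -1098$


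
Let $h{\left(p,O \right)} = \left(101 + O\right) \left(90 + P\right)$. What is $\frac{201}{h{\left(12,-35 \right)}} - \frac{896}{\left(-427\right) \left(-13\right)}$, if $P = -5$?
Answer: $- \frac{186229}{1482910} \approx -0.12558$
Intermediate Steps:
$h{\left(p,O \right)} = 8585 + 85 O$ ($h{\left(p,O \right)} = \left(101 + O\right) \left(90 - 5\right) = \left(101 + O\right) 85 = 8585 + 85 O$)
$\frac{201}{h{\left(12,-35 \right)}} - \frac{896}{\left(-427\right) \left(-13\right)} = \frac{201}{8585 + 85 \left(-35\right)} - \frac{896}{\left(-427\right) \left(-13\right)} = \frac{201}{8585 - 2975} - \frac{896}{5551} = \frac{201}{5610} - \frac{128}{793} = 201 \cdot \frac{1}{5610} - \frac{128}{793} = \frac{67}{1870} - \frac{128}{793} = - \frac{186229}{1482910}$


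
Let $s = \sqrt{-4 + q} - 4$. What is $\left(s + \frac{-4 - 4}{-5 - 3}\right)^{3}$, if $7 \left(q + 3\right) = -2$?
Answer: $\frac{\left(-21 + i \sqrt{357}\right)^{3}}{343} \approx 38.571 + 53.213 i$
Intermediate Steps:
$q = - \frac{23}{7}$ ($q = -3 + \frac{1}{7} \left(-2\right) = -3 - \frac{2}{7} = - \frac{23}{7} \approx -3.2857$)
$s = -4 + \frac{i \sqrt{357}}{7}$ ($s = \sqrt{-4 - \frac{23}{7}} - 4 = \sqrt{- \frac{51}{7}} - 4 = \frac{i \sqrt{357}}{7} - 4 = -4 + \frac{i \sqrt{357}}{7} \approx -4.0 + 2.6992 i$)
$\left(s + \frac{-4 - 4}{-5 - 3}\right)^{3} = \left(\left(-4 + \frac{i \sqrt{357}}{7}\right) + \frac{-4 - 4}{-5 - 3}\right)^{3} = \left(\left(-4 + \frac{i \sqrt{357}}{7}\right) - \frac{8}{-8}\right)^{3} = \left(\left(-4 + \frac{i \sqrt{357}}{7}\right) - -1\right)^{3} = \left(\left(-4 + \frac{i \sqrt{357}}{7}\right) + 1\right)^{3} = \left(-3 + \frac{i \sqrt{357}}{7}\right)^{3}$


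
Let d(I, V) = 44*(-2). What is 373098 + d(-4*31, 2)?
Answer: 373010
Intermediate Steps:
d(I, V) = -88
373098 + d(-4*31, 2) = 373098 - 88 = 373010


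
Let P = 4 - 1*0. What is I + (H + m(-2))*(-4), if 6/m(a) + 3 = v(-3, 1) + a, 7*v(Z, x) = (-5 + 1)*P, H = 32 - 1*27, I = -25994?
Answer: -442182/17 ≈ -26011.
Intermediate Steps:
P = 4 (P = 4 + 0 = 4)
H = 5 (H = 32 - 27 = 5)
v(Z, x) = -16/7 (v(Z, x) = ((-5 + 1)*4)/7 = (-4*4)/7 = (⅐)*(-16) = -16/7)
m(a) = 6/(-37/7 + a) (m(a) = 6/(-3 + (-16/7 + a)) = 6/(-37/7 + a))
I + (H + m(-2))*(-4) = -25994 + (5 + 42/(-37 + 7*(-2)))*(-4) = -25994 + (5 + 42/(-37 - 14))*(-4) = -25994 + (5 + 42/(-51))*(-4) = -25994 + (5 + 42*(-1/51))*(-4) = -25994 + (5 - 14/17)*(-4) = -25994 + (71/17)*(-4) = -25994 - 284/17 = -442182/17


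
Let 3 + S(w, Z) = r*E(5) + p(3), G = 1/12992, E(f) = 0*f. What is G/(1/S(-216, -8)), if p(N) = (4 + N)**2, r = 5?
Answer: 23/6496 ≈ 0.0035406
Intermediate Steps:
E(f) = 0
G = 1/12992 ≈ 7.6970e-5
S(w, Z) = 46 (S(w, Z) = -3 + (5*0 + (4 + 3)**2) = -3 + (0 + 7**2) = -3 + (0 + 49) = -3 + 49 = 46)
G/(1/S(-216, -8)) = 1/(12992*(1/46)) = (1/12992)*46 = 23/6496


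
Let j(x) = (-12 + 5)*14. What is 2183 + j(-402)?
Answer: 2085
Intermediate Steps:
j(x) = -98 (j(x) = -7*14 = -98)
2183 + j(-402) = 2183 - 98 = 2085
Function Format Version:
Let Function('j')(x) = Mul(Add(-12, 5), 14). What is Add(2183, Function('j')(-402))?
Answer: 2085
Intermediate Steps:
Function('j')(x) = -98 (Function('j')(x) = Mul(-7, 14) = -98)
Add(2183, Function('j')(-402)) = Add(2183, -98) = 2085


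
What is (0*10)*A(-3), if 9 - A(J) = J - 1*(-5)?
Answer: 0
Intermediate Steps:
A(J) = 4 - J (A(J) = 9 - (J - 1*(-5)) = 9 - (J + 5) = 9 - (5 + J) = 9 + (-5 - J) = 4 - J)
(0*10)*A(-3) = (0*10)*(4 - 1*(-3)) = 0*(4 + 3) = 0*7 = 0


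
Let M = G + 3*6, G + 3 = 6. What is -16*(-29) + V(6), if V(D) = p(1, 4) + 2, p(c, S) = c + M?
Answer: 488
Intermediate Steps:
G = 3 (G = -3 + 6 = 3)
M = 21 (M = 3 + 3*6 = 3 + 18 = 21)
p(c, S) = 21 + c (p(c, S) = c + 21 = 21 + c)
V(D) = 24 (V(D) = (21 + 1) + 2 = 22 + 2 = 24)
-16*(-29) + V(6) = -16*(-29) + 24 = 464 + 24 = 488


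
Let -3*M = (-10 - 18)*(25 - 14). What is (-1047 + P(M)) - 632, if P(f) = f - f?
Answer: -1679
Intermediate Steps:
M = 308/3 (M = -(-10 - 18)*(25 - 14)/3 = -(-28)*11/3 = -⅓*(-308) = 308/3 ≈ 102.67)
P(f) = 0
(-1047 + P(M)) - 632 = (-1047 + 0) - 632 = -1047 - 632 = -1679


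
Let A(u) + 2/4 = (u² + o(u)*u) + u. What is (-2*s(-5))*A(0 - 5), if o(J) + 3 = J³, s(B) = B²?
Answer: -32975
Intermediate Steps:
o(J) = -3 + J³
A(u) = -½ + u + u² + u*(-3 + u³) (A(u) = -½ + ((u² + (-3 + u³)*u) + u) = -½ + ((u² + u*(-3 + u³)) + u) = -½ + (u + u² + u*(-3 + u³)) = -½ + u + u² + u*(-3 + u³))
(-2*s(-5))*A(0 - 5) = (-2*(-5)²)*(-½ + (0 - 5)² + (0 - 5)⁴ - 2*(0 - 5)) = (-2*25)*(-½ + (-5)² + (-5)⁴ - 2*(-5)) = -50*(-½ + 25 + 625 + 10) = -50*1319/2 = -32975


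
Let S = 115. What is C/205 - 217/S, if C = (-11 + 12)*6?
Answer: -8759/4715 ≈ -1.8577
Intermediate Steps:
C = 6 (C = 1*6 = 6)
C/205 - 217/S = 6/205 - 217/115 = -8759/4715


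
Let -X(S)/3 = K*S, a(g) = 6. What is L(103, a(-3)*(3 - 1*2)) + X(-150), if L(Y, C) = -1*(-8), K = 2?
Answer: 908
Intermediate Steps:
L(Y, C) = 8
X(S) = -6*S
L(103, a(-3)*(3 - 1*2)) + X(-150) = 8 - 6*(-150) = 8 + 900 = 908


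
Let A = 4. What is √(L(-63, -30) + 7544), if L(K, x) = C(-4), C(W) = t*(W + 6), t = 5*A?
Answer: 4*√474 ≈ 87.086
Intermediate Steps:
t = 20 (t = 5*4 = 20)
C(W) = 120 + 20*W (C(W) = 20*(W + 6) = 20*(6 + W) = 120 + 20*W)
L(K, x) = 40 (L(K, x) = 120 + 20*(-4) = 120 - 80 = 40)
√(L(-63, -30) + 7544) = √(40 + 7544) = √7584 = 4*√474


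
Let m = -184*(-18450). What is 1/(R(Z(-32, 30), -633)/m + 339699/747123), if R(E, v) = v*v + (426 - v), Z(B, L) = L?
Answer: 70453698900/40371259339 ≈ 1.7451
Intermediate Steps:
m = 3394800
R(E, v) = 426 + v**2 - v (R(E, v) = v**2 + (426 - v) = 426 + v**2 - v)
1/(R(Z(-32, 30), -633)/m + 339699/747123) = 1/((426 + (-633)**2 - 1*(-633))/3394800 + 339699/747123) = 1/((426 + 400689 + 633)*(1/3394800) + 339699*(1/747123)) = 1/(401748*(1/3394800) + 113233/249041) = 1/(33479/282900 + 113233/249041) = 1/(40371259339/70453698900) = 70453698900/40371259339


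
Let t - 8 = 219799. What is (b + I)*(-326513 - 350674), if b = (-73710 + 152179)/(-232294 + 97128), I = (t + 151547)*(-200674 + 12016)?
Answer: 6412677604925565365847/135166 ≈ 4.7443e+16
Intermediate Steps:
t = 219807 (t = 8 + 219799 = 219807)
I = -70058902932 (I = (219807 + 151547)*(-200674 + 12016) = 371354*(-188658) = -70058902932)
b = -78469/135166 (b = 78469/(-135166) = 78469*(-1/135166) = -78469/135166 ≈ -0.58054)
(b + I)*(-326513 - 350674) = (-78469/135166 - 70058902932)*(-326513 - 350674) = -9469581673785181/135166*(-677187) = 6412677604925565365847/135166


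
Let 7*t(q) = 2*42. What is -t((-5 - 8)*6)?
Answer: -12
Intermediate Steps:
t(q) = 12 (t(q) = (2*42)/7 = (⅐)*84 = 12)
-t((-5 - 8)*6) = -1*12 = -12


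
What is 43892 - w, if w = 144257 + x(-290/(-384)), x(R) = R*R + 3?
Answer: -3699986977/36864 ≈ -1.0037e+5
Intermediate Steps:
x(R) = 3 + R² (x(R) = R² + 3 = 3 + R²)
w = 5318021665/36864 (w = 144257 + (3 + (-290/(-384))²) = 144257 + (3 + (-290*(-1/384))²) = 144257 + (3 + (145/192)²) = 144257 + (3 + 21025/36864) = 144257 + 131617/36864 = 5318021665/36864 ≈ 1.4426e+5)
43892 - w = 43892 - 1*5318021665/36864 = 43892 - 5318021665/36864 = -3699986977/36864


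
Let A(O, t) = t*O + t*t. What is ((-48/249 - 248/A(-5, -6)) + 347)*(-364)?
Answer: -342019132/2739 ≈ -1.2487e+5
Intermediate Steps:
A(O, t) = t² + O*t (A(O, t) = O*t + t² = t² + O*t)
((-48/249 - 248/A(-5, -6)) + 347)*(-364) = ((-48/249 - 248*(-1/(6*(-5 - 6)))) + 347)*(-364) = ((-48*1/249 - 248/((-6*(-11)))) + 347)*(-364) = ((-16/83 - 248/66) + 347)*(-364) = ((-16/83 - 248*1/66) + 347)*(-364) = ((-16/83 - 124/33) + 347)*(-364) = (-10820/2739 + 347)*(-364) = (939613/2739)*(-364) = -342019132/2739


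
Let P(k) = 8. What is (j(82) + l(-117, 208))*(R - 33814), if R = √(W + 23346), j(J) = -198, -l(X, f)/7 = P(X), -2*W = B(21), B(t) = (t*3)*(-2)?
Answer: 8549894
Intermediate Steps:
B(t) = -6*t (B(t) = (3*t)*(-2) = -6*t)
W = 63 (W = -(-3)*21 = -½*(-126) = 63)
l(X, f) = -56 (l(X, f) = -7*8 = -56)
R = 153 (R = √(63 + 23346) = √23409 = 153)
(j(82) + l(-117, 208))*(R - 33814) = (-198 - 56)*(153 - 33814) = -254*(-33661) = 8549894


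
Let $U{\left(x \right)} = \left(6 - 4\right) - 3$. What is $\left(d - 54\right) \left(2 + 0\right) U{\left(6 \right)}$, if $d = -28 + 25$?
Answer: $114$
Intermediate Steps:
$U{\left(x \right)} = -1$ ($U{\left(x \right)} = 2 - 3 = -1$)
$d = -3$
$\left(d - 54\right) \left(2 + 0\right) U{\left(6 \right)} = \left(-3 - 54\right) \left(2 + 0\right) \left(-1\right) = \left(-3 - 54\right) 2 \left(-1\right) = \left(-3 - 54\right) \left(-2\right) = \left(-57\right) \left(-2\right) = 114$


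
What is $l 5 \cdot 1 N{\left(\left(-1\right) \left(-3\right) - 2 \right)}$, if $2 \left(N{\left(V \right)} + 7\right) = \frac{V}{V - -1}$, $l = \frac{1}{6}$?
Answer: $- \frac{45}{8} \approx -5.625$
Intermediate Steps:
$l = \frac{1}{6} \approx 0.16667$
$N{\left(V \right)} = -7 + \frac{V}{2 \left(1 + V\right)}$ ($N{\left(V \right)} = -7 + \frac{V \frac{1}{V - -1}}{2} = -7 + \frac{V \frac{1}{V + 1}}{2} = -7 + \frac{V \frac{1}{1 + V}}{2} = -7 + \frac{V}{2 \left(1 + V\right)}$)
$l 5 \cdot 1 N{\left(\left(-1\right) \left(-3\right) - 2 \right)} = \frac{1}{6} \cdot 5 \cdot 1 \frac{-14 - 13 \left(\left(-1\right) \left(-3\right) - 2\right)}{2 \left(1 - -1\right)} = \frac{5}{6} \cdot 1 \frac{-14 - 13 \left(3 - 2\right)}{2 \left(1 + \left(3 - 2\right)\right)} = \frac{5 \frac{-14 - 13}{2 \left(1 + 1\right)}}{6} = \frac{5 \frac{-14 - 13}{2 \cdot 2}}{6} = \frac{5 \cdot \frac{1}{2} \cdot \frac{1}{2} \left(-27\right)}{6} = \frac{5}{6} \left(- \frac{27}{4}\right) = - \frac{45}{8}$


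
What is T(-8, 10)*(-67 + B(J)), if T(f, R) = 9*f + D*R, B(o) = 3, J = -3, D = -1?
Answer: 5248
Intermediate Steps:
T(f, R) = -R + 9*f (T(f, R) = 9*f - R = -R + 9*f)
T(-8, 10)*(-67 + B(J)) = (-1*10 + 9*(-8))*(-67 + 3) = (-10 - 72)*(-64) = -82*(-64) = 5248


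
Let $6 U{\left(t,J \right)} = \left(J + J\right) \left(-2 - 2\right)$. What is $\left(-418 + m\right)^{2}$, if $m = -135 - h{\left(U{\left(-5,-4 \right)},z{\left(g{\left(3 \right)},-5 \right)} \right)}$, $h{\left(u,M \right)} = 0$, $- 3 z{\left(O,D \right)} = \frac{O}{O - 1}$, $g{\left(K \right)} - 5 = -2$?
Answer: $305809$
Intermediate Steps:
$g{\left(K \right)} = 3$ ($g{\left(K \right)} = 5 - 2 = 3$)
$U{\left(t,J \right)} = - \frac{4 J}{3}$ ($U{\left(t,J \right)} = \frac{\left(J + J\right) \left(-2 - 2\right)}{6} = \frac{2 J \left(-4\right)}{6} = \frac{\left(-8\right) J}{6} = - \frac{4 J}{3}$)
$z{\left(O,D \right)} = - \frac{O}{3 \left(-1 + O\right)}$ ($z{\left(O,D \right)} = - \frac{O \frac{1}{O - 1}}{3} = - \frac{O \frac{1}{-1 + O}}{3} = - \frac{O}{3 \left(-1 + O\right)}$)
$m = -135$ ($m = -135 - 0 = -135 + 0 = -135$)
$\left(-418 + m\right)^{2} = \left(-418 - 135\right)^{2} = \left(-553\right)^{2} = 305809$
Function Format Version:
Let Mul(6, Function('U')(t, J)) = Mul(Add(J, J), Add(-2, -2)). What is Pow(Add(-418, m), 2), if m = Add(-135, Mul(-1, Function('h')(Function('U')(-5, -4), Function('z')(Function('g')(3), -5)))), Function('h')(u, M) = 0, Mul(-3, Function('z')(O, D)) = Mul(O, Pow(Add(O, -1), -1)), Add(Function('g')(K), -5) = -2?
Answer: 305809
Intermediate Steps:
Function('g')(K) = 3 (Function('g')(K) = Add(5, -2) = 3)
Function('U')(t, J) = Mul(Rational(-4, 3), J) (Function('U')(t, J) = Mul(Rational(1, 6), Mul(Add(J, J), Add(-2, -2))) = Mul(Rational(1, 6), Mul(Mul(2, J), -4)) = Mul(Rational(1, 6), Mul(-8, J)) = Mul(Rational(-4, 3), J))
Function('z')(O, D) = Mul(Rational(-1, 3), O, Pow(Add(-1, O), -1)) (Function('z')(O, D) = Mul(Rational(-1, 3), Mul(O, Pow(Add(O, -1), -1))) = Mul(Rational(-1, 3), Mul(O, Pow(Add(-1, O), -1))) = Mul(Rational(-1, 3), O, Pow(Add(-1, O), -1)))
m = -135 (m = Add(-135, Mul(-1, 0)) = Add(-135, 0) = -135)
Pow(Add(-418, m), 2) = Pow(Add(-418, -135), 2) = Pow(-553, 2) = 305809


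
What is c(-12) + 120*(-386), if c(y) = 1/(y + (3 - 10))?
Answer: -880081/19 ≈ -46320.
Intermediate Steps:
c(y) = 1/(-7 + y) (c(y) = 1/(y - 7) = 1/(-7 + y))
c(-12) + 120*(-386) = 1/(-7 - 12) + 120*(-386) = 1/(-19) - 46320 = -1/19 - 46320 = -880081/19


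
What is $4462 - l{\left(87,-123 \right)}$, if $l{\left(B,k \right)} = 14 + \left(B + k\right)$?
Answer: $4484$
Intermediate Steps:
$l{\left(B,k \right)} = 14 + B + k$
$4462 - l{\left(87,-123 \right)} = 4462 - \left(14 + 87 - 123\right) = 4462 - -22 = 4462 + 22 = 4484$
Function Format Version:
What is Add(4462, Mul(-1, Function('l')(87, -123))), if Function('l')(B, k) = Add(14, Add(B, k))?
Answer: 4484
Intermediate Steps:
Function('l')(B, k) = Add(14, B, k)
Add(4462, Mul(-1, Function('l')(87, -123))) = Add(4462, Mul(-1, Add(14, 87, -123))) = Add(4462, Mul(-1, -22)) = Add(4462, 22) = 4484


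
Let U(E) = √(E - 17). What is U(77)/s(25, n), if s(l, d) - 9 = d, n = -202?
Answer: -2*√15/193 ≈ -0.040135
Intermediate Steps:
s(l, d) = 9 + d
U(E) = √(-17 + E)
U(77)/s(25, n) = √(-17 + 77)/(9 - 202) = √60/(-193) = (2*√15)*(-1/193) = -2*√15/193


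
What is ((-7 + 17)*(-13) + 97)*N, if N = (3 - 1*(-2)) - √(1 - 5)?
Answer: -165 + 66*I ≈ -165.0 + 66.0*I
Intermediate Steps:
N = 5 - 2*I (N = (3 + 2) - √(-4) = 5 - 2*I ≈ 5.0 - 2.0*I)
((-7 + 17)*(-13) + 97)*N = ((-7 + 17)*(-13) + 97)*(5 - 2*I) = (10*(-13) + 97)*(5 - 2*I) = (-130 + 97)*(5 - 2*I) = -33*(5 - 2*I) = -165 + 66*I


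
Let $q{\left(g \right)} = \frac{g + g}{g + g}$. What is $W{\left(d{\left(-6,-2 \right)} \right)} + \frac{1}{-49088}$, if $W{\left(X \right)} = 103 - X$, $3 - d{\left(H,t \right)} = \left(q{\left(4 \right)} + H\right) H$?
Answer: $\frac{6381439}{49088} \approx 130.0$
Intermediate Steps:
$q{\left(g \right)} = 1$ ($q{\left(g \right)} = \frac{2 g}{2 g} = 2 g \frac{1}{2 g} = 1$)
$d{\left(H,t \right)} = 3 - H \left(1 + H\right)$ ($d{\left(H,t \right)} = 3 - \left(1 + H\right) H = 3 - H \left(1 + H\right)$)
$W{\left(d{\left(-6,-2 \right)} \right)} + \frac{1}{-49088} = \left(103 - \left(3 - -6 - \left(-6\right)^{2}\right)\right) + \frac{1}{-49088} = \left(103 - \left(3 + 6 - 36\right)\right) - \frac{1}{49088} = \left(103 - -27\right) - \frac{1}{49088} = \left(103 + 27\right) - \frac{1}{49088} = 130 - \frac{1}{49088} = \frac{6381439}{49088}$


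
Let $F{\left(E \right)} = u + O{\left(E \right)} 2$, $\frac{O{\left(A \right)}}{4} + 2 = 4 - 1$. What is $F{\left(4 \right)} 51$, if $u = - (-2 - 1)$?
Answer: $561$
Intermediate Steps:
$O{\left(A \right)} = 4$ ($O{\left(A \right)} = -8 + 4 \left(4 - 1\right) = -8 + 4 \cdot 3 = -8 + 12 = 4$)
$u = 3$ ($u = \left(-1\right) \left(-3\right) = 3$)
$F{\left(E \right)} = 11$ ($F{\left(E \right)} = 3 + 4 \cdot 2 = 3 + 8 = 11$)
$F{\left(4 \right)} 51 = 11 \cdot 51 = 561$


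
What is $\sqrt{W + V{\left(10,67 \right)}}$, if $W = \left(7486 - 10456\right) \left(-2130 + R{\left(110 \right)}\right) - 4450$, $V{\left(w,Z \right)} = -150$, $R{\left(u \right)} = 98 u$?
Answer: $10 i \sqrt{256951} \approx 5069.0 i$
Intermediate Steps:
$W = -25694950$ ($W = \left(7486 - 10456\right) \left(-2130 + 98 \cdot 110\right) - 4450 = - 2970 \left(-2130 + 10780\right) - 4450 = \left(-2970\right) 8650 - 4450 = -25690500 - 4450 = -25694950$)
$\sqrt{W + V{\left(10,67 \right)}} = \sqrt{-25694950 - 150} = \sqrt{-25695100} = 10 i \sqrt{256951}$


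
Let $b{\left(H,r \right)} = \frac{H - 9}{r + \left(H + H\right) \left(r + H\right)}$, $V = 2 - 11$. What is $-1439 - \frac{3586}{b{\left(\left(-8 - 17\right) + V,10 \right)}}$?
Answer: $\frac{5826335}{43} \approx 1.355 \cdot 10^{5}$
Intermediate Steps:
$V = -9$ ($V = 2 - 11 = -9$)
$b{\left(H,r \right)} = \frac{-9 + H}{r + 2 H \left(H + r\right)}$
$-1439 - \frac{3586}{b{\left(\left(-8 - 17\right) + V,10 \right)}} = -1439 - \frac{3586}{\frac{1}{10 + 2 \left(\left(-8 - 17\right) - 9\right)^{2} + 2 \left(\left(-8 - 17\right) - 9\right) 10} \left(-9 - 34\right)} = -1439 - \frac{3586}{\frac{1}{10 + 2 \left(-25 - 9\right)^{2} + 2 \left(-25 - 9\right) 10} \left(-9 - 34\right)} = -1439 - \frac{3586}{\frac{1}{10 + 2 \left(-34\right)^{2} + 2 \left(-34\right) 10} \left(-9 - 34\right)} = -1439 - \frac{3586}{\frac{1}{10 + 2 \cdot 1156 - 680} \left(-43\right)} = -1439 - \frac{3586}{\frac{1}{10 + 2312 - 680} \left(-43\right)} = -1439 - \frac{3586}{\frac{1}{1642} \left(-43\right)} = -1439 - \frac{3586}{- \frac{43}{1642}} = -1439 - 3586 \left(- \frac{1642}{43}\right) = -1439 - - \frac{5888212}{43} = -1439 + \frac{5888212}{43} = \frac{5826335}{43}$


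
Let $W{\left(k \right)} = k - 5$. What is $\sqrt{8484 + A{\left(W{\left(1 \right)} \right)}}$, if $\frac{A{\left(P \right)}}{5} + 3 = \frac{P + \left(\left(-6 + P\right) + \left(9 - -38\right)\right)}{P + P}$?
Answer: $\frac{\sqrt{135174}}{4} \approx 91.915$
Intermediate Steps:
$W{\left(k \right)} = -5 + k$
$A{\left(P \right)} = -15 + \frac{5 \left(41 + 2 P\right)}{2 P}$ ($A{\left(P \right)} = -15 + 5 \frac{P + \left(\left(-6 + P\right) + \left(9 - -38\right)\right)}{P + P} = -15 + 5 \frac{P + \left(\left(-6 + P\right) + \left(9 + 38\right)\right)}{2 P} = -15 + 5 \left(P + \left(\left(-6 + P\right) + 47\right)\right) \frac{1}{2 P} = -15 + 5 \left(P + \left(41 + P\right)\right) \frac{1}{2 P} = -15 + 5 \left(41 + 2 P\right) \frac{1}{2 P} = -15 + 5 \frac{41 + 2 P}{2 P} = -15 + \frac{5 \left(41 + 2 P\right)}{2 P}$)
$\sqrt{8484 + A{\left(W{\left(1 \right)} \right)}} = \sqrt{8484 + \left(-10 + \frac{205}{2 \left(-5 + 1\right)}\right)} = \sqrt{8484 + \left(-10 + \frac{205}{2 \left(-4\right)}\right)} = \sqrt{8484 + \left(-10 + \frac{205}{2} \left(- \frac{1}{4}\right)\right)} = \sqrt{8484 - \frac{285}{8}} = \sqrt{\frac{67587}{8}} = \frac{\sqrt{135174}}{4}$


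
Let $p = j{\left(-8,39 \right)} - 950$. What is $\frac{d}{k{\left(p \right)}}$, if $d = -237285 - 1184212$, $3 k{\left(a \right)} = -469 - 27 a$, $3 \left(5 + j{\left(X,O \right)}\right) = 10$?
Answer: $- \frac{4264491}{25226} \approx -169.05$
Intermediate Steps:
$j{\left(X,O \right)} = - \frac{5}{3}$ ($j{\left(X,O \right)} = -5 + \frac{1}{3} \cdot 10 = -5 + \frac{10}{3} = - \frac{5}{3}$)
$p = - \frac{2855}{3}$ ($p = - \frac{5}{3} - 950 = - \frac{2855}{3} \approx -951.67$)
$k{\left(a \right)} = - \frac{469}{3} - 9 a$ ($k{\left(a \right)} = \frac{-469 - 27 a}{3} = - \frac{469}{3} - 9 a$)
$d = -1421497$ ($d = -237285 - 1184212 = -1421497$)
$\frac{d}{k{\left(p \right)}} = - \frac{1421497}{- \frac{469}{3} - -8565} = - \frac{1421497}{- \frac{469}{3} + 8565} = - \frac{1421497}{\frac{25226}{3}} = \left(-1421497\right) \frac{3}{25226} = - \frac{4264491}{25226}$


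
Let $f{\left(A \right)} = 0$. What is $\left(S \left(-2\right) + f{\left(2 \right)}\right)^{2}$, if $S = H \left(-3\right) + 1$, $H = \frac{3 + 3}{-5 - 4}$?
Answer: $36$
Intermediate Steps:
$H = - \frac{2}{3}$ ($H = \frac{6}{-9} = 6 \left(- \frac{1}{9}\right) = - \frac{2}{3} \approx -0.66667$)
$S = 3$ ($S = \left(- \frac{2}{3}\right) \left(-3\right) + 1 = 2 + 1 = 3$)
$\left(S \left(-2\right) + f{\left(2 \right)}\right)^{2} = \left(3 \left(-2\right) + 0\right)^{2} = \left(-6 + 0\right)^{2} = \left(-6\right)^{2} = 36$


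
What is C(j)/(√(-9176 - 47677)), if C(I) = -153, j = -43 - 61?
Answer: 51*I*√6317/6317 ≈ 0.64167*I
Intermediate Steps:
j = -104
C(j)/(√(-9176 - 47677)) = -153/√(-9176 - 47677) = -153*(-I*√6317/18951) = -(-51)*I*√6317/6317 = 51*I*√6317/6317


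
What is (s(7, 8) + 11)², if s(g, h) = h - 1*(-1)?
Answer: 400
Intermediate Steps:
s(g, h) = 1 + h (s(g, h) = h + 1 = 1 + h)
(s(7, 8) + 11)² = ((1 + 8) + 11)² = (9 + 11)² = 20² = 400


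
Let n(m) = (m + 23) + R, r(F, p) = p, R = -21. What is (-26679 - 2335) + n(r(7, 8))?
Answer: -29004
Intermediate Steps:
n(m) = 2 + m (n(m) = (m + 23) - 21 = (23 + m) - 21 = 2 + m)
(-26679 - 2335) + n(r(7, 8)) = (-26679 - 2335) + (2 + 8) = -29014 + 10 = -29004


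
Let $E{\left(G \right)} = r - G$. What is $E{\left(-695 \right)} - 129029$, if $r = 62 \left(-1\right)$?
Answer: $-128396$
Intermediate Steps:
$r = -62$
$E{\left(G \right)} = -62 - G$
$E{\left(-695 \right)} - 129029 = \left(-62 - -695\right) - 129029 = \left(-62 + 695\right) - 129029 = 633 - 129029 = -128396$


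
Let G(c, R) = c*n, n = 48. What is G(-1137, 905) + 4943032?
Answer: 4888456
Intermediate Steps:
G(c, R) = 48*c (G(c, R) = c*48 = 48*c)
G(-1137, 905) + 4943032 = 48*(-1137) + 4943032 = -54576 + 4943032 = 4888456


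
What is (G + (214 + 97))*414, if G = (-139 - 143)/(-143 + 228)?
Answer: 10827342/85 ≈ 1.2738e+5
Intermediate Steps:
G = -282/85 ≈ -3.3176
(G + (214 + 97))*414 = (-282/85 + (214 + 97))*414 = (-282/85 + 311)*414 = (26153/85)*414 = 10827342/85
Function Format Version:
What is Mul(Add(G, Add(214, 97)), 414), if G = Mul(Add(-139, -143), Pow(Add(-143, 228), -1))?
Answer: Rational(10827342, 85) ≈ 1.2738e+5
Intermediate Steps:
G = Rational(-282, 85) (G = Mul(-282, Pow(85, -1)) = Mul(-282, Rational(1, 85)) = Rational(-282, 85) ≈ -3.3176)
Mul(Add(G, Add(214, 97)), 414) = Mul(Add(Rational(-282, 85), Add(214, 97)), 414) = Mul(Add(Rational(-282, 85), 311), 414) = Mul(Rational(26153, 85), 414) = Rational(10827342, 85)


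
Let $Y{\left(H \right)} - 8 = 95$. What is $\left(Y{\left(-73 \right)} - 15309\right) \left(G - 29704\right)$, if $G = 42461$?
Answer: $-193982942$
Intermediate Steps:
$Y{\left(H \right)} = 103$ ($Y{\left(H \right)} = 8 + 95 = 103$)
$\left(Y{\left(-73 \right)} - 15309\right) \left(G - 29704\right) = \left(103 - 15309\right) \left(42461 - 29704\right) = \left(-15206\right) 12757 = -193982942$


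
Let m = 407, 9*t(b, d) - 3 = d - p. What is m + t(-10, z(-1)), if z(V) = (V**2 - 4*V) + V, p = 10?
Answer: 1220/3 ≈ 406.67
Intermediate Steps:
z(V) = V**2 - 3*V
t(b, d) = -7/9 + d/9 (t(b, d) = 1/3 + (d - 1*10)/9 = 1/3 + (d - 10)/9 = 1/3 + (-10 + d)/9 = 1/3 + (-10/9 + d/9) = -7/9 + d/9)
m + t(-10, z(-1)) = 407 + (-7/9 + (-(-3 - 1))/9) = 407 + (-7/9 + (-1*(-4))/9) = 407 + (-7/9 + (1/9)*4) = 407 + (-7/9 + 4/9) = 407 - 1/3 = 1220/3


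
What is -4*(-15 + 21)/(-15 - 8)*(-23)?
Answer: -24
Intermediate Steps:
-4*(-15 + 21)/(-15 - 8)*(-23) = -24/(-23)*(-23) = -24*(-1)/23*(-23) = -4*(-6/23)*(-23) = (24/23)*(-23) = -24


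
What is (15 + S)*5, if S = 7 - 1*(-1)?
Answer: 115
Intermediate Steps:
S = 8 (S = 7 + 1 = 8)
(15 + S)*5 = (15 + 8)*5 = 23*5 = 115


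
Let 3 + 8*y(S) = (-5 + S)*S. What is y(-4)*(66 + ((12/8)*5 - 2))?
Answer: 4719/16 ≈ 294.94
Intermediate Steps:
y(S) = -3/8 + S*(-5 + S)/8 (y(S) = -3/8 + ((-5 + S)*S)/8 = -3/8 + (S*(-5 + S))/8 = -3/8 + S*(-5 + S)/8)
y(-4)*(66 + ((12/8)*5 - 2)) = (-3/8 - 5/8*(-4) + (⅛)*(-4)²)*(66 + ((12/8)*5 - 2)) = (-3/8 + 5/2 + (⅛)*16)*(66 + ((12*(⅛))*5 - 2)) = (-3/8 + 5/2 + 2)*(66 + ((3/2)*5 - 2)) = 33*(66 + (15/2 - 2))/8 = 33*(66 + 11/2)/8 = (33/8)*(143/2) = 4719/16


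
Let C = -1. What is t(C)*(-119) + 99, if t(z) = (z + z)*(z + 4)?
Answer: 813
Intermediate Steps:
t(z) = 2*z*(4 + z) (t(z) = (2*z)*(4 + z) = 2*z*(4 + z))
t(C)*(-119) + 99 = (2*(-1)*(4 - 1))*(-119) + 99 = (2*(-1)*3)*(-119) + 99 = -6*(-119) + 99 = 714 + 99 = 813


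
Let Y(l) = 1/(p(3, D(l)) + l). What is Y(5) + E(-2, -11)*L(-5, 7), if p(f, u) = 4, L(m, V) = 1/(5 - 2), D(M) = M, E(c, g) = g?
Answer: -32/9 ≈ -3.5556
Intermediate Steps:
L(m, V) = ⅓ (L(m, V) = 1/3 = ⅓)
Y(l) = 1/(4 + l)
Y(5) + E(-2, -11)*L(-5, 7) = 1/(4 + 5) - 11*⅓ = 1/9 - 11/3 = ⅑ - 11/3 = -32/9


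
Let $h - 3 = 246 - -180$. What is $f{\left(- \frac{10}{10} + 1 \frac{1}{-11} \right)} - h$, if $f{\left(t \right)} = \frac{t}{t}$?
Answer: $-428$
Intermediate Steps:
$f{\left(t \right)} = 1$
$h = 429$ ($h = 3 + \left(246 - -180\right) = 3 + \left(246 + 180\right) = 3 + 426 = 429$)
$f{\left(- \frac{10}{10} + 1 \frac{1}{-11} \right)} - h = 1 - 429 = -428$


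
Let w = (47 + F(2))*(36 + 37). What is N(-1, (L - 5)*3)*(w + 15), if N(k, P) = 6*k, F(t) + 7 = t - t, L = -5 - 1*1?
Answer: -17610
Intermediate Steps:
L = -6 (L = -5 - 1 = -6)
F(t) = -7 (F(t) = -7 + (t - t) = -7 + 0 = -7)
w = 2920 (w = (47 - 7)*(36 + 37) = 40*73 = 2920)
N(-1, (L - 5)*3)*(w + 15) = (6*(-1))*(2920 + 15) = -6*2935 = -17610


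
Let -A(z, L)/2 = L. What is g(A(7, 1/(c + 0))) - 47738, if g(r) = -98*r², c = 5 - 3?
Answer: -47836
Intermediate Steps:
c = 2
A(z, L) = -2*L
g(A(7, 1/(c + 0))) - 47738 = -98*4/(2 + 0)² - 47738 = -98*1² - 47738 = -98*(-2*½)² - 47738 = -98*(-1)² - 47738 = -98*1 - 47738 = -98 - 47738 = -47836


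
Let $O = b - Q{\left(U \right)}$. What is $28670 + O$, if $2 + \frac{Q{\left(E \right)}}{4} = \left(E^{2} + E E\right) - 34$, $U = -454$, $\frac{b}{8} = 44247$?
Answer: $-1266138$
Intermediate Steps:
$b = 353976$ ($b = 8 \cdot 44247 = 353976$)
$Q{\left(E \right)} = -144 + 8 E^{2}$ ($Q{\left(E \right)} = -8 + 4 \left(\left(E^{2} + E E\right) - 34\right) = -8 + 4 \left(\left(E^{2} + E^{2}\right) - 34\right) = -8 + 4 \left(2 E^{2} - 34\right) = -8 + 4 \left(-34 + 2 E^{2}\right) = -8 + \left(-136 + 8 E^{2}\right) = -144 + 8 E^{2}$)
$O = -1294808$ ($O = 353976 - \left(-144 + 8 \left(-454\right)^{2}\right) = 353976 - \left(-144 + 8 \cdot 206116\right) = 353976 - \left(-144 + 1648928\right) = 353976 - 1648784 = -1294808$)
$28670 + O = 28670 - 1294808 = -1266138$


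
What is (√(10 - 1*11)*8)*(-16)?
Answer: -128*I ≈ -128.0*I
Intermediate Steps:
(√(10 - 1*11)*8)*(-16) = (√(10 - 11)*8)*(-16) = (√(-1)*8)*(-16) = (I*8)*(-16) = (8*I)*(-16) = -128*I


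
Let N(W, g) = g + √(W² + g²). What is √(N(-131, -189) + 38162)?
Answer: √(37973 + √52882) ≈ 195.46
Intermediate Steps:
√(N(-131, -189) + 38162) = √((-189 + √((-131)² + (-189)²)) + 38162) = √((-189 + √(17161 + 35721)) + 38162) = √((-189 + √52882) + 38162) = √(37973 + √52882)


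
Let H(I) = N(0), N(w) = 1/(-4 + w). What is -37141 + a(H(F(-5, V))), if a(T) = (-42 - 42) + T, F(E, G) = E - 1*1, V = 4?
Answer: -148901/4 ≈ -37225.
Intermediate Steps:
F(E, G) = -1 + E (F(E, G) = E - 1 = -1 + E)
H(I) = -1/4 (H(I) = 1/(-4 + 0) = 1/(-4) = -1/4)
a(T) = -84 + T
-37141 + a(H(F(-5, V))) = -37141 + (-84 - 1/4) = -37141 - 337/4 = -148901/4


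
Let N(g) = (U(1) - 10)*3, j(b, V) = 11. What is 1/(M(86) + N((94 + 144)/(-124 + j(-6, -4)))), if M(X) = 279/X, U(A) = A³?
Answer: -86/2043 ≈ -0.042095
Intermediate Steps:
N(g) = -27 (N(g) = (1³ - 10)*3 = (1 - 10)*3 = -9*3 = -27)
1/(M(86) + N((94 + 144)/(-124 + j(-6, -4)))) = 1/(279/86 - 27) = 1/(-2043/86) = -86/2043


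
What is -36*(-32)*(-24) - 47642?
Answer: -75290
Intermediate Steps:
-36*(-32)*(-24) - 47642 = 1152*(-24) - 47642 = -27648 - 47642 = -75290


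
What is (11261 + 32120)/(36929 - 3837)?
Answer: 43381/33092 ≈ 1.3109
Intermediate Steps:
(11261 + 32120)/(36929 - 3837) = 43381/33092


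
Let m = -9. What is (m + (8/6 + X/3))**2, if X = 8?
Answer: 25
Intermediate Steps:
(m + (8/6 + X/3))**2 = (-9 + (8/6 + 8/3))**2 = (-9 + (8*(1/6) + 8*(1/3)))**2 = (-9 + (4/3 + 8/3))**2 = (-9 + 4)**2 = (-5)**2 = 25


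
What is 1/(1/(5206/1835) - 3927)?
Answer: -5206/20442127 ≈ -0.00025467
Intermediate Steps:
1/(1/(5206/1835) - 3927) = 1/(1835/5206 - 3927) = 1/(-20442127/5206) = -5206/20442127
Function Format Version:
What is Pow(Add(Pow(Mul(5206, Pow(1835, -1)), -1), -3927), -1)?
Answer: Rational(-5206, 20442127) ≈ -0.00025467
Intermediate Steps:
Pow(Add(Pow(Mul(5206, Pow(1835, -1)), -1), -3927), -1) = Pow(Add(Pow(Mul(5206, Rational(1, 1835)), -1), -3927), -1) = Pow(Add(Pow(Rational(5206, 1835), -1), -3927), -1) = Pow(Add(Rational(1835, 5206), -3927), -1) = Pow(Rational(-20442127, 5206), -1) = Rational(-5206, 20442127)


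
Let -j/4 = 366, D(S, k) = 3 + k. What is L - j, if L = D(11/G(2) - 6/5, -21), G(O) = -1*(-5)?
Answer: 1446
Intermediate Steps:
G(O) = 5
L = -18 (L = 3 - 21 = -18)
j = -1464 (j = -4*366 = -1464)
L - j = -18 - 1*(-1464) = -18 + 1464 = 1446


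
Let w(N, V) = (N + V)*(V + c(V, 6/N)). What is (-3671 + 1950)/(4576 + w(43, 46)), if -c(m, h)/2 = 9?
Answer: -1721/7068 ≈ -0.24349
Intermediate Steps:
c(m, h) = -18 (c(m, h) = -2*9 = -18)
w(N, V) = (-18 + V)*(N + V) (w(N, V) = (N + V)*(V - 18) = (N + V)*(-18 + V) = (-18 + V)*(N + V))
(-3671 + 1950)/(4576 + w(43, 46)) = (-3671 + 1950)/(4576 + (46**2 - 18*43 - 18*46 + 43*46)) = -1721/(4576 + (2116 - 774 - 828 + 1978)) = -1721/(4576 + 2492) = -1721/7068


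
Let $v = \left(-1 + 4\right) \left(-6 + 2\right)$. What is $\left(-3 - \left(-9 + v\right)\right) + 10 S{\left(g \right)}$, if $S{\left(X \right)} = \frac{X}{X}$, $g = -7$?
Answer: $28$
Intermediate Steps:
$v = -12$ ($v = 3 \left(-4\right) = -12$)
$S{\left(X \right)} = 1$
$\left(-3 - \left(-9 + v\right)\right) + 10 S{\left(g \right)} = \left(-3 - \left(-9 - 12\right)\right) + 10 \cdot 1 = \left(-3 - -21\right) + 10 = \left(-3 + 21\right) + 10 = 18 + 10 = 28$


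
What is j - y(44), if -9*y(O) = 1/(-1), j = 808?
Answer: 7271/9 ≈ 807.89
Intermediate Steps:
y(O) = ⅑ (y(O) = -⅑/(-1) = -⅑*(-1) = ⅑)
j - y(44) = 808 - 1*⅑ = 808 - ⅑ = 7271/9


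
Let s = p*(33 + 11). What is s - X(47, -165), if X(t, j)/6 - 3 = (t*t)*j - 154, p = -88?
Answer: 2183944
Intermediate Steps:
X(t, j) = -906 + 6*j*t² (X(t, j) = 18 + 6*((t*t)*j - 154) = 18 + 6*(t²*j - 154) = 18 + 6*(j*t² - 154) = 18 + 6*(-154 + j*t²) = 18 + (-924 + 6*j*t²) = -906 + 6*j*t²)
s = -3872 (s = -88*(33 + 11) = -88*44 = -3872)
s - X(47, -165) = -3872 - (-906 + 6*(-165)*47²) = -3872 - (-906 + 6*(-165)*2209) = -3872 - (-906 - 2186910) = -3872 - 1*(-2187816) = -3872 + 2187816 = 2183944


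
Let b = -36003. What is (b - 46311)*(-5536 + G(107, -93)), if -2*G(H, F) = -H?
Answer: 451286505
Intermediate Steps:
G(H, F) = H/2 (G(H, F) = -(-1)*H/2 = H/2)
(b - 46311)*(-5536 + G(107, -93)) = (-36003 - 46311)*(-5536 + (1/2)*107) = -82314*(-5536 + 107/2) = -82314*(-10965/2) = 451286505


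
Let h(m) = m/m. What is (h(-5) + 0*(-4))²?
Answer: 1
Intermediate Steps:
h(m) = 1
(h(-5) + 0*(-4))² = (1 + 0*(-4))² = (1 + 0)² = 1² = 1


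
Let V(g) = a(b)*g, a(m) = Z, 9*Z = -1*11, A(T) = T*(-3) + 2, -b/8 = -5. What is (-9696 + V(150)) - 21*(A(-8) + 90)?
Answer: -36946/3 ≈ -12315.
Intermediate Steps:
b = 40 (b = -8*(-5) = 40)
A(T) = 2 - 3*T (A(T) = -3*T + 2 = 2 - 3*T)
Z = -11/9 (Z = (-1*11)/9 = (1/9)*(-11) = -11/9 ≈ -1.2222)
a(m) = -11/9
V(g) = -11*g/9
(-9696 + V(150)) - 21*(A(-8) + 90) = (-9696 - 11/9*150) - 21*((2 - 3*(-8)) + 90) = (-9696 - 550/3) - 21*((2 + 24) + 90) = -29638/3 - 21*(26 + 90) = -29638/3 - 21*116 = -29638/3 - 2436 = -36946/3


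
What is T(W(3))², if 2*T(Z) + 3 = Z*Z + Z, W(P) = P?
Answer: 81/4 ≈ 20.250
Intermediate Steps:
T(Z) = -3/2 + Z/2 + Z²/2 (T(Z) = -3/2 + (Z*Z + Z)/2 = -3/2 + (Z² + Z)/2 = -3/2 + (Z + Z²)/2 = -3/2 + (Z/2 + Z²/2) = -3/2 + Z/2 + Z²/2)
T(W(3))² = (-3/2 + (½)*3 + (½)*3²)² = (-3/2 + 3/2 + (½)*9)² = (-3/2 + 3/2 + 9/2)² = (9/2)² = 81/4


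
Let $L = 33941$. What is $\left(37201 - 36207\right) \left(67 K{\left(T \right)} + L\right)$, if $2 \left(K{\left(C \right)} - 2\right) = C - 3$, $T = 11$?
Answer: $34136942$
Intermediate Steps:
$K{\left(C \right)} = \frac{1}{2} + \frac{C}{2}$ ($K{\left(C \right)} = 2 + \frac{C - 3}{2} = 2 + \frac{-3 + C}{2} = 2 + \left(- \frac{3}{2} + \frac{C}{2}\right) = \frac{1}{2} + \frac{C}{2}$)
$\left(37201 - 36207\right) \left(67 K{\left(T \right)} + L\right) = \left(37201 - 36207\right) \left(67 \left(\frac{1}{2} + \frac{1}{2} \cdot 11\right) + 33941\right) = 994 \left(67 \left(\frac{1}{2} + \frac{11}{2}\right) + 33941\right) = 994 \left(67 \cdot 6 + 33941\right) = 994 \left(402 + 33941\right) = 994 \cdot 34343 = 34136942$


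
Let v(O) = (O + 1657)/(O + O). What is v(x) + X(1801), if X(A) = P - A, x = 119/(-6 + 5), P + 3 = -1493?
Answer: -393112/119 ≈ -3303.5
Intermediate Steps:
P = -1496 (P = -3 - 1493 = -1496)
x = -119 (x = 119/(-1) = -1*119 = -119)
X(A) = -1496 - A
v(O) = (1657 + O)/(2*O) (v(O) = (1657 + O)/((2*O)) = (1657 + O)*(1/(2*O)) = (1657 + O)/(2*O))
v(x) + X(1801) = (½)*(1657 - 119)/(-119) + (-1496 - 1*1801) = (½)*(-1/119)*1538 + (-1496 - 1801) = -769/119 - 3297 = -393112/119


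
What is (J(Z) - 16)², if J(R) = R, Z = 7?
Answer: 81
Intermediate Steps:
(J(Z) - 16)² = (7 - 16)² = (-9)² = 81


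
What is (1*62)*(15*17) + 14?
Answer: 15824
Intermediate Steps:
(1*62)*(15*17) + 14 = 62*255 + 14 = 15810 + 14 = 15824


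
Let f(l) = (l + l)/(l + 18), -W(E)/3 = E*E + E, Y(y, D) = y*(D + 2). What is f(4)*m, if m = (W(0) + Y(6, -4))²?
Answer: 576/11 ≈ 52.364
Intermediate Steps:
Y(y, D) = y*(2 + D)
W(E) = -3*E - 3*E² (W(E) = -3*(E*E + E) = -3*(E² + E) = -3*(E + E²) = -3*E - 3*E²)
f(l) = 2*l/(18 + l) (f(l) = (2*l)/(18 + l) = 2*l/(18 + l))
m = 144 (m = (-3*0*(1 + 0) + 6*(2 - 4))² = (-3*0*1 + 6*(-2))² = (0 - 12)² = (-12)² = 144)
f(4)*m = (2*4/(18 + 4))*144 = (2*4/22)*144 = (2*4*(1/22))*144 = (4/11)*144 = 576/11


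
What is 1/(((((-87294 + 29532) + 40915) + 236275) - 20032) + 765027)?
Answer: 1/964423 ≈ 1.0369e-6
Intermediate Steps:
1/(((((-87294 + 29532) + 40915) + 236275) - 20032) + 765027) = 1/((((-57762 + 40915) + 236275) - 20032) + 765027) = 1/(((-16847 + 236275) - 20032) + 765027) = 1/((219428 - 20032) + 765027) = 1/(199396 + 765027) = 1/964423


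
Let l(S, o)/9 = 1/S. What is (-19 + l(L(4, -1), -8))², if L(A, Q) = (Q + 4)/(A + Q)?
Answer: 100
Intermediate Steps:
L(A, Q) = (4 + Q)/(A + Q)
l(S, o) = 9/S
(-19 + l(L(4, -1), -8))² = (-19 + 9/(((4 - 1)/(4 - 1))))² = (-19 + 9/((3/3)))² = (-19 + 9/(((⅓)*3)))² = (-19 + 9/1)² = (-19 + 9*1)² = (-19 + 9)² = (-10)² = 100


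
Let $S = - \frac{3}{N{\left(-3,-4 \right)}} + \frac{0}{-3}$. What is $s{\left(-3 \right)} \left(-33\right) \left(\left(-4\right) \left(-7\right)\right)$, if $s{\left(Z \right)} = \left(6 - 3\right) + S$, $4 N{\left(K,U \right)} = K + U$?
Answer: $-4356$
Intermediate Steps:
$N{\left(K,U \right)} = \frac{K}{4} + \frac{U}{4}$ ($N{\left(K,U \right)} = \frac{K + U}{4} = \frac{K}{4} + \frac{U}{4}$)
$S = \frac{12}{7}$ ($S = - \frac{3}{\frac{1}{4} \left(-3\right) + \frac{1}{4} \left(-4\right)} + \frac{0}{-3} = - \frac{3}{- \frac{3}{4} - 1} + 0 \left(- \frac{1}{3}\right) = - \frac{3}{- \frac{7}{4}} + 0 = \left(-3\right) \left(- \frac{4}{7}\right) + 0 = \frac{12}{7} + 0 = \frac{12}{7} \approx 1.7143$)
$s{\left(Z \right)} = \frac{33}{7}$ ($s{\left(Z \right)} = \left(6 - 3\right) + \frac{12}{7} = 3 + \frac{12}{7} = \frac{33}{7}$)
$s{\left(-3 \right)} \left(-33\right) \left(\left(-4\right) \left(-7\right)\right) = \frac{33}{7} \left(-33\right) \left(\left(-4\right) \left(-7\right)\right) = \left(- \frac{1089}{7}\right) 28 = -4356$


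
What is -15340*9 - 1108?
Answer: -139168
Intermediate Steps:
-15340*9 - 1108 = -295*468 - 1108 = -138060 - 1108 = -139168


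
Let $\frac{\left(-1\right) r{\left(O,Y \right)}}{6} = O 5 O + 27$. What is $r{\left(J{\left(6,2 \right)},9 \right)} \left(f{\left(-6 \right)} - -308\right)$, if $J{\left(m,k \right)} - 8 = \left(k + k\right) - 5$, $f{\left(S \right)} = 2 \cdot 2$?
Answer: $-509184$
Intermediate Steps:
$f{\left(S \right)} = 4$
$J{\left(m,k \right)} = 3 + 2 k$ ($J{\left(m,k \right)} = 8 + \left(\left(k + k\right) - 5\right) = 8 + \left(2 k - 5\right) = 8 + \left(-5 + 2 k\right) = 3 + 2 k$)
$r{\left(O,Y \right)} = -162 - 30 O^{2}$ ($r{\left(O,Y \right)} = - 6 \left(O 5 O + 27\right) = - 6 \left(5 O O + 27\right) = - 6 \left(5 O^{2} + 27\right) = - 6 \left(27 + 5 O^{2}\right) = -162 - 30 O^{2}$)
$r{\left(J{\left(6,2 \right)},9 \right)} \left(f{\left(-6 \right)} - -308\right) = \left(-162 - 30 \left(3 + 2 \cdot 2\right)^{2}\right) \left(4 - -308\right) = \left(-162 - 30 \left(3 + 4\right)^{2}\right) \left(4 + 308\right) = \left(-162 - 30 \cdot 7^{2}\right) 312 = \left(-162 - 1470\right) 312 = \left(-1632\right) 312 = -509184$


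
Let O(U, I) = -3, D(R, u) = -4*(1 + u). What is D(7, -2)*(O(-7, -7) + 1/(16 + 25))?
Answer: -488/41 ≈ -11.902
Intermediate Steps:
D(R, u) = -4 - 4*u
D(7, -2)*(O(-7, -7) + 1/(16 + 25)) = (-4 - 4*(-2))*(-3 + 1/(16 + 25)) = (-4 + 8)*(-3 + 1/41) = 4*(-3 + 1/41) = 4*(-122/41) = -488/41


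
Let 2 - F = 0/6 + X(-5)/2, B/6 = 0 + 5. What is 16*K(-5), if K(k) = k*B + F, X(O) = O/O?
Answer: -2376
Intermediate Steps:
B = 30 (B = 6*(0 + 5) = 6*5 = 30)
X(O) = 1
F = 3/2 (F = 2 - (0/6 + 1/2) = 2 - (0*(⅙) + 1*(½)) = 2 - (0 + ½) = 2 - 1*½ = 2 - ½ = 3/2 ≈ 1.5000)
K(k) = 3/2 + 30*k (K(k) = k*30 + 3/2 = 30*k + 3/2 = 3/2 + 30*k)
16*K(-5) = 16*(3/2 + 30*(-5)) = 16*(3/2 - 150) = 16*(-297/2) = -2376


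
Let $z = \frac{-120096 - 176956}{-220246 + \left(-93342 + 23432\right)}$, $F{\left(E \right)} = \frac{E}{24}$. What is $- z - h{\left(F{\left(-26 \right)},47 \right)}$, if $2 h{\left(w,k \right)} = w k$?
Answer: $\frac{42539017}{1740936} \approx 24.435$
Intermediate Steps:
$F{\left(E \right)} = \frac{E}{24}$ ($F{\left(E \right)} = E \frac{1}{24} = \frac{E}{24}$)
$h{\left(w,k \right)} = \frac{k w}{2}$ ($h{\left(w,k \right)} = \frac{w k}{2} = \frac{k w}{2}$)
$z = \frac{74263}{72539}$ ($z = - \frac{297052}{-220246 - 69910} = - \frac{297052}{-290156} = \left(-297052\right) \left(- \frac{1}{290156}\right) = \frac{74263}{72539} \approx 1.0238$)
$- z - h{\left(F{\left(-26 \right)},47 \right)} = \left(-1\right) \frac{74263}{72539} - \frac{1}{2} \cdot 47 \cdot \frac{1}{24} \left(-26\right) = - \frac{74263}{72539} - \frac{1}{2} \cdot 47 \left(- \frac{13}{12}\right) = - \frac{74263}{72539} - - \frac{611}{24} = - \frac{74263}{72539} + \frac{611}{24} = \frac{42539017}{1740936}$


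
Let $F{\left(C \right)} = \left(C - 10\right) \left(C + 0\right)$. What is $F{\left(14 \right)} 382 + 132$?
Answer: $21524$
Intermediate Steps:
$F{\left(C \right)} = C \left(-10 + C\right)$ ($F{\left(C \right)} = \left(-10 + C\right) C = C \left(-10 + C\right)$)
$F{\left(14 \right)} 382 + 132 = 14 \left(-10 + 14\right) 382 + 132 = 14 \cdot 4 \cdot 382 + 132 = 56 \cdot 382 + 132 = 21392 + 132 = 21524$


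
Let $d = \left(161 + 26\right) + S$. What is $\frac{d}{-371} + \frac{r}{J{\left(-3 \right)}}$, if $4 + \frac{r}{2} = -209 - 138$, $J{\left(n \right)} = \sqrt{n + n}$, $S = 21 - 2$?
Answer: $- \frac{206}{371} + 117 i \sqrt{6} \approx -0.55526 + 286.59 i$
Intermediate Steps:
$S = 19$ ($S = 21 - 2 = 19$)
$d = 206$ ($d = \left(161 + 26\right) + 19 = 187 + 19 = 206$)
$J{\left(n \right)} = \sqrt{2} \sqrt{n}$ ($J{\left(n \right)} = \sqrt{2 n} = \sqrt{2} \sqrt{n}$)
$r = -702$ ($r = -8 + 2 \left(-209 - 138\right) = -8 + 2 \left(-347\right) = -8 - 694 = -702$)
$\frac{d}{-371} + \frac{r}{J{\left(-3 \right)}} = \frac{206}{-371} - \frac{702}{\sqrt{2} \sqrt{-3}} = 206 \left(- \frac{1}{371}\right) - \frac{702}{\sqrt{2} i \sqrt{3}} = - \frac{206}{371} - \frac{702}{i \sqrt{6}} = - \frac{206}{371} - 702 \left(- \frac{i \sqrt{6}}{6}\right) = - \frac{206}{371} + 117 i \sqrt{6}$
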